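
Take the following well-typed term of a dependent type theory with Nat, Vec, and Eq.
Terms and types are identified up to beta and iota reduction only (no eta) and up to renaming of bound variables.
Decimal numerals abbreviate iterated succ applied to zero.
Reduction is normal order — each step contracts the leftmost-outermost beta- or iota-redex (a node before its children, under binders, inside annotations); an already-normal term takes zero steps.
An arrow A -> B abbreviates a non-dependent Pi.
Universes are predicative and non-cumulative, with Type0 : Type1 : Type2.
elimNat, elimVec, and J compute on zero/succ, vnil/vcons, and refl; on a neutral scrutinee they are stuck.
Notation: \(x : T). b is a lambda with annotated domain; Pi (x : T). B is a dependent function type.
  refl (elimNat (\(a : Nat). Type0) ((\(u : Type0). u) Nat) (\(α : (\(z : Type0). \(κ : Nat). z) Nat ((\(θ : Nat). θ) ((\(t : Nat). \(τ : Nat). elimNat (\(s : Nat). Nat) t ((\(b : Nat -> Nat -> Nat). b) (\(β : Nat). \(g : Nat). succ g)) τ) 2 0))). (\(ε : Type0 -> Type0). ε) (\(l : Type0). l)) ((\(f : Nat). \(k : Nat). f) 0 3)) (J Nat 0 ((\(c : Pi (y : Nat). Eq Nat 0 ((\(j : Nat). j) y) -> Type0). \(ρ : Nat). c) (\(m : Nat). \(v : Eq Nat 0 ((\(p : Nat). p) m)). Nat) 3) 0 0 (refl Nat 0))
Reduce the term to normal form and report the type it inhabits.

resulting normal form:
  refl Nat 0
type:
  Eq Nat 0 0


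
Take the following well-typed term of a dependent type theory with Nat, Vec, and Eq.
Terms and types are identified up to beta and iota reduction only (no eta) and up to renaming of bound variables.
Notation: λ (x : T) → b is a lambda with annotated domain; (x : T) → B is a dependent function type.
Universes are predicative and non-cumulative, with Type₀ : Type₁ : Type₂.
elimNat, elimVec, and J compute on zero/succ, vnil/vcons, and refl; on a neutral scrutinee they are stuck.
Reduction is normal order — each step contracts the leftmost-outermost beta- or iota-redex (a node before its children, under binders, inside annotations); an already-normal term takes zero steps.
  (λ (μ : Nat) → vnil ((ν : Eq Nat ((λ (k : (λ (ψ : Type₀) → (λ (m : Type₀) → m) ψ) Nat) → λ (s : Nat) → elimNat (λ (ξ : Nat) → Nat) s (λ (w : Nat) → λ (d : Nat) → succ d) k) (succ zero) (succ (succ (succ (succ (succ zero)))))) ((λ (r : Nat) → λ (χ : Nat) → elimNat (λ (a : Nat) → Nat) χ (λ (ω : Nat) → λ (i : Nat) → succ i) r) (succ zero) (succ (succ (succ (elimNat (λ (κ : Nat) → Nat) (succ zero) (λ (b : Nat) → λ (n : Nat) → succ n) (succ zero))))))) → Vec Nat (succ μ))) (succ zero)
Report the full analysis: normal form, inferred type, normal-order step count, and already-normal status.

normal form:
  vnil ((μ : Eq Nat (succ (succ (succ (succ (succ (succ zero)))))) (succ (succ (succ (succ (succ (succ zero))))))) → Vec Nat (succ (succ zero)))
the term's type:
  Vec ((μ : Eq Nat (succ (succ (succ (succ (succ (succ zero)))))) (succ (succ (succ (succ (succ (succ zero))))))) → Vec Nat (succ (succ zero))) zero
normal-order step count: 17
term was already normal: no
first contracted redex: a beta-redex


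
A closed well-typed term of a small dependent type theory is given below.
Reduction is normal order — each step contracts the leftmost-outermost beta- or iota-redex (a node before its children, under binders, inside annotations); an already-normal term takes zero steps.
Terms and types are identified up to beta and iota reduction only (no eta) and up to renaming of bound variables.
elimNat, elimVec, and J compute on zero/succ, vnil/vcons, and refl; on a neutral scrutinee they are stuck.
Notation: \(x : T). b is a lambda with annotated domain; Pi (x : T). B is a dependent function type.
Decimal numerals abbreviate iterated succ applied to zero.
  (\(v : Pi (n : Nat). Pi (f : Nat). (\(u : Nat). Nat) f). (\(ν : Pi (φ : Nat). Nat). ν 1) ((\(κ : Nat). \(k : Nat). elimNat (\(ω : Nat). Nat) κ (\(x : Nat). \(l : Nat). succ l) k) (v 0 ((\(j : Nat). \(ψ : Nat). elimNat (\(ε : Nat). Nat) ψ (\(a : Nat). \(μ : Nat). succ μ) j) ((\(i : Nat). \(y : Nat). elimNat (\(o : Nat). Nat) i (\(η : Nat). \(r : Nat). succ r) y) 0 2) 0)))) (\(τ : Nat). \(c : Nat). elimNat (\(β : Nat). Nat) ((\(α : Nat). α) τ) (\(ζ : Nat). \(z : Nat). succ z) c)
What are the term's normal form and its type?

resulting normal form:
  3
type:
  Nat


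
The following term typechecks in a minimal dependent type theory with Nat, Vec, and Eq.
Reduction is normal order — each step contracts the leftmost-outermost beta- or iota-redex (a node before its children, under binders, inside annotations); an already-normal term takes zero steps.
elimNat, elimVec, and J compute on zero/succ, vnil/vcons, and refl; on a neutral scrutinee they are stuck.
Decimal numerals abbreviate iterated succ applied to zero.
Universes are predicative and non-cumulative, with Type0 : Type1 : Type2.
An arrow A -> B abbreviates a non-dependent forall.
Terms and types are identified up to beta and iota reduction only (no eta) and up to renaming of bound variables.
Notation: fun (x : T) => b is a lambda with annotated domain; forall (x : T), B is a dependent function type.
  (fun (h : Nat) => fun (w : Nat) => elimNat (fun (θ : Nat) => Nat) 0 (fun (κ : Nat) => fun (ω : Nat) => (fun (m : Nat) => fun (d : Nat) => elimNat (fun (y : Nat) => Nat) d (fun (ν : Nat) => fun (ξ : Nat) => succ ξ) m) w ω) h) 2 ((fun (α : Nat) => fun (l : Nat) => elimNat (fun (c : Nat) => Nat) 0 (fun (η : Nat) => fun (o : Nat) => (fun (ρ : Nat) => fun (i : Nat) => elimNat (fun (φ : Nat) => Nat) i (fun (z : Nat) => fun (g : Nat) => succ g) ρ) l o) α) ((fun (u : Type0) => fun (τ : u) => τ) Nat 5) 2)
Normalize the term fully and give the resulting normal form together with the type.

normal form:
  20
the term's type:
  Nat


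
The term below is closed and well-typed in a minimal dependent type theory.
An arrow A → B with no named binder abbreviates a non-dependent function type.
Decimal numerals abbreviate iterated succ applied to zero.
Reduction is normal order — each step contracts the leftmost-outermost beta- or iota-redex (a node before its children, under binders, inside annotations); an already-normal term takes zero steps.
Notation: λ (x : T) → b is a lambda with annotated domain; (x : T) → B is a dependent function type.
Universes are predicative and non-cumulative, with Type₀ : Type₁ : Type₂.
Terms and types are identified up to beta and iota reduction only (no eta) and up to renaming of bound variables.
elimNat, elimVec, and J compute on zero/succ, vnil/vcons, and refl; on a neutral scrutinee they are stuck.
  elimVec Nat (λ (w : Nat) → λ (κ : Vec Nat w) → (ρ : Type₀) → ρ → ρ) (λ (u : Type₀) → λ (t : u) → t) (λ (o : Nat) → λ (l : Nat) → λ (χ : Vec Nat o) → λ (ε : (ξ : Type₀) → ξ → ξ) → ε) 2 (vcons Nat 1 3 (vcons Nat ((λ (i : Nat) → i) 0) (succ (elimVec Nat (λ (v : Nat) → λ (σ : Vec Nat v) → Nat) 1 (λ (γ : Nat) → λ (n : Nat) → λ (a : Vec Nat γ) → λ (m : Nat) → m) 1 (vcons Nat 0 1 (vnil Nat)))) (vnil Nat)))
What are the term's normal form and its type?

reduced normal form:
  λ (w : Type₀) → λ (κ : w) → κ
type:
  (w : Type₀) → w → w
observation: normalization takes exactly 11 steps under the normal-order strategy.


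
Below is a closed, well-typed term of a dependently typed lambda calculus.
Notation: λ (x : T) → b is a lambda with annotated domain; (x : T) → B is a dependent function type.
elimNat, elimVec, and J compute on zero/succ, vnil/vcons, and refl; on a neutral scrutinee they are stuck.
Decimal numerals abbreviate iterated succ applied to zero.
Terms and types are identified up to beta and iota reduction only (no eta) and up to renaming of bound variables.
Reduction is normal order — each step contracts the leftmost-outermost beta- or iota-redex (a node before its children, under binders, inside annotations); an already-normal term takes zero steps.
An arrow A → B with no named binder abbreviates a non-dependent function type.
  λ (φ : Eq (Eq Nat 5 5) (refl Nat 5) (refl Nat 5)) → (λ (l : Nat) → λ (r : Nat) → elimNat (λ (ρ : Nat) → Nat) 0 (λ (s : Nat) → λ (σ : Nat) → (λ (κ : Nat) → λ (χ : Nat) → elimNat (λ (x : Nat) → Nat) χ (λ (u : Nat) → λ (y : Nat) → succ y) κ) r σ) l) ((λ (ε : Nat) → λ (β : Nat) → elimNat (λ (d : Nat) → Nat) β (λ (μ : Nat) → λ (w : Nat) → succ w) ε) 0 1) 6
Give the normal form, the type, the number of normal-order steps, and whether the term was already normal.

reduced normal form:
  λ (φ : Eq (Eq Nat 5 5) (refl Nat 5) (refl Nat 5)) → 6
the term's type:
  Eq (Eq Nat 5 5) (refl Nat 5) (refl Nat 5) → Nat
normal-order step count: 30
started in normal form: no
first contracted redex: a beta-redex


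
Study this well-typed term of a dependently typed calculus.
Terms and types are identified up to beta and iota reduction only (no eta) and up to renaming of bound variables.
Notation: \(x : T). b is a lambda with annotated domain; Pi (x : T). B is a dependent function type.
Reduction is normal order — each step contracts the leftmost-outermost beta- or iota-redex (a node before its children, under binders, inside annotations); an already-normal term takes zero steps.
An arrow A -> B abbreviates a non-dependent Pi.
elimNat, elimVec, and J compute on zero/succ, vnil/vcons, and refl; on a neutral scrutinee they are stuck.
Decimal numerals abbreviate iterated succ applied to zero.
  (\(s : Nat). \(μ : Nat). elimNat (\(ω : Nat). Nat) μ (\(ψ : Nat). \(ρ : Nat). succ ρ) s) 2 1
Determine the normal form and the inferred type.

reduced normal form:
  3
the term's type:
  Nat


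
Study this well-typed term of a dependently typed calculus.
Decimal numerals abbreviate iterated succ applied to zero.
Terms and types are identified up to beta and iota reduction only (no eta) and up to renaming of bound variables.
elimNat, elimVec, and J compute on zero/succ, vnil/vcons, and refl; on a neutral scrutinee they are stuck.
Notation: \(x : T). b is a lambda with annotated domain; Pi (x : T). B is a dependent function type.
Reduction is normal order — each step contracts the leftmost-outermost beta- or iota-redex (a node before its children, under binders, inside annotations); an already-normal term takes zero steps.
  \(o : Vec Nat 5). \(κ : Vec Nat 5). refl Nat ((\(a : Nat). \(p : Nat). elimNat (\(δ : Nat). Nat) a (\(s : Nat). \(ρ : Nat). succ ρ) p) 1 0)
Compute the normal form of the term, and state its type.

normal form:
  \(o : Vec Nat 5). \(κ : Vec Nat 5). refl Nat 1
inferred type:
  Pi (o : Vec Nat 5). Pi (κ : Vec Nat 5). Eq Nat 1 1
observation: the term reaches its normal form after 3 normal-order steps.


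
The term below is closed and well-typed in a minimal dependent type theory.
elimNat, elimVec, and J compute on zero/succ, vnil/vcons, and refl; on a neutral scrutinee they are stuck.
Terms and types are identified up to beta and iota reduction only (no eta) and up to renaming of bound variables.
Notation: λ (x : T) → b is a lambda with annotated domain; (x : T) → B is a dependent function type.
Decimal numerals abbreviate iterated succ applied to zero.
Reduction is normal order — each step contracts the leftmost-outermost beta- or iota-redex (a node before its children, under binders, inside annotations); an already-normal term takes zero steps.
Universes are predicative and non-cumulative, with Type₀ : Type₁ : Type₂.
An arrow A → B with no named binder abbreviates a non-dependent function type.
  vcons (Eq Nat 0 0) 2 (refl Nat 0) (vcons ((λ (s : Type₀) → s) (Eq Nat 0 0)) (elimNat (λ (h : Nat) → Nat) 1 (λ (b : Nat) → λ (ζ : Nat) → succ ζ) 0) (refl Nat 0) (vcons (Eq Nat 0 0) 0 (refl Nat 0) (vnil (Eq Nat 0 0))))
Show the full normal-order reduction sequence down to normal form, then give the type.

normal-order reduction:
  vcons (Eq Nat 0 0) 2 (refl Nat 0) (vcons ((λ (s : Type₀) → s) (Eq Nat 0 0)) (elimNat (λ (h : Nat) → Nat) 1 (λ (b : Nat) → λ (ζ : Nat) → succ ζ) 0) (refl Nat 0) (vcons (Eq Nat 0 0) 0 (refl Nat 0) (vnil (Eq Nat 0 0))))
  ~> vcons (Eq Nat 0 0) 2 (refl Nat 0) (vcons (Eq Nat 0 0) (elimNat (λ (s : Nat) → Nat) 1 (λ (h : Nat) → λ (b : Nat) → succ b) 0) (refl Nat 0) (vcons (Eq Nat 0 0) 0 (refl Nat 0) (vnil (Eq Nat 0 0))))
  ~> vcons (Eq Nat 0 0) 2 (refl Nat 0) (vcons (Eq Nat 0 0) 1 (refl Nat 0) (vcons (Eq Nat 0 0) 0 (refl Nat 0) (vnil (Eq Nat 0 0))))
type:
  Vec (Eq Nat 0 0) 3


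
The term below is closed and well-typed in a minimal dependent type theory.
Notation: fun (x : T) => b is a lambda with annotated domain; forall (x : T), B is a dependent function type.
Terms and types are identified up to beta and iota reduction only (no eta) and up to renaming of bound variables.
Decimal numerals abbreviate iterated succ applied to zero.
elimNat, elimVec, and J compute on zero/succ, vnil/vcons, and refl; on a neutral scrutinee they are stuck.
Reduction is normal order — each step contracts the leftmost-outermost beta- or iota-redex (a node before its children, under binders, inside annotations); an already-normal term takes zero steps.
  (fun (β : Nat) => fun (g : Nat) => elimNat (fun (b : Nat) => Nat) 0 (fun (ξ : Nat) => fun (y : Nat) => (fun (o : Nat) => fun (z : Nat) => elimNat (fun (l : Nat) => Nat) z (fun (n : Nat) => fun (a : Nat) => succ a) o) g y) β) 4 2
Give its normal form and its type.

normal form:
  8
inferred type:
  Nat


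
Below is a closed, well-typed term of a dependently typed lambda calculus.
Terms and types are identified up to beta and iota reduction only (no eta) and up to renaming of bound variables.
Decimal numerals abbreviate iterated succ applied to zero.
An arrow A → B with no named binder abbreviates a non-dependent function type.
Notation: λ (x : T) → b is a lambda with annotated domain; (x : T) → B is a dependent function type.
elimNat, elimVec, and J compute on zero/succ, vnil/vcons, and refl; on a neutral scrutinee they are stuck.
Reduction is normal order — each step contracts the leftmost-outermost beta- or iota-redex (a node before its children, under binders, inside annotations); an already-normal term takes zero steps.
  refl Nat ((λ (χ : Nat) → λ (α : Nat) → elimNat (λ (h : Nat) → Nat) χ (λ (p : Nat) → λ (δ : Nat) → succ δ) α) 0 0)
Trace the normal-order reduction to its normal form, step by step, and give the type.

normal-order reduction sequence:
  refl Nat ((λ (χ : Nat) → λ (α : Nat) → elimNat (λ (h : Nat) → Nat) χ (λ (p : Nat) → λ (δ : Nat) → succ δ) α) 0 0)
  ~> refl Nat ((λ (χ : Nat) → elimNat (λ (α : Nat) → Nat) 0 (λ (h : Nat) → λ (p : Nat) → succ p) χ) 0)
  ~> refl Nat (elimNat (λ (χ : Nat) → Nat) 0 (λ (α : Nat) → λ (h : Nat) → succ h) 0)
  ~> refl Nat 0
the term's type:
  Eq Nat 0 0


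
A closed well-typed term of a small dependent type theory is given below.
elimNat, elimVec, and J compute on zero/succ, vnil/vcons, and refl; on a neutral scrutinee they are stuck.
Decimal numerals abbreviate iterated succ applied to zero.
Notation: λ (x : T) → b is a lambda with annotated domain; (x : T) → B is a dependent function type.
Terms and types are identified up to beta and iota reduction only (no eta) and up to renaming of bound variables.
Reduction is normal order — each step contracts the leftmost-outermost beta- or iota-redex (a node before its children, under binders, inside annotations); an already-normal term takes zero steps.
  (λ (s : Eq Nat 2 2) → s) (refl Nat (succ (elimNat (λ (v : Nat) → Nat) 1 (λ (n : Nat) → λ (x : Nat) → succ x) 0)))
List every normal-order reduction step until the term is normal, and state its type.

normal-order reduction:
  (λ (s : Eq Nat 2 2) → s) (refl Nat (succ (elimNat (λ (v : Nat) → Nat) 1 (λ (n : Nat) → λ (x : Nat) → succ x) 0)))
  ~> refl Nat (succ (elimNat (λ (s : Nat) → Nat) 1 (λ (v : Nat) → λ (n : Nat) → succ n) 0))
  ~> refl Nat 2
type:
  Eq Nat 2 2


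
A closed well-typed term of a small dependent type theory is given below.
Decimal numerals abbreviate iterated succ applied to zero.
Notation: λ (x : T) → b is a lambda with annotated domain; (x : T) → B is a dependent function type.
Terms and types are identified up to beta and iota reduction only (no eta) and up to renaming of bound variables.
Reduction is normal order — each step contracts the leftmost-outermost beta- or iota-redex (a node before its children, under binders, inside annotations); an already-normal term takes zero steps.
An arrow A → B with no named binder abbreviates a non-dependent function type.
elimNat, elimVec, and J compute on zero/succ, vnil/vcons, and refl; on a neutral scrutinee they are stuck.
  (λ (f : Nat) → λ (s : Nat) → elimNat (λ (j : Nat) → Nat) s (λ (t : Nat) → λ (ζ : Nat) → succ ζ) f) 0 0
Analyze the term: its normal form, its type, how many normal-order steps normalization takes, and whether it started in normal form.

reduced normal form:
  0
inferred type:
  Nat
steps to reach normal form (normal order): 3
already normal: no
first contracted redex: a beta-redex


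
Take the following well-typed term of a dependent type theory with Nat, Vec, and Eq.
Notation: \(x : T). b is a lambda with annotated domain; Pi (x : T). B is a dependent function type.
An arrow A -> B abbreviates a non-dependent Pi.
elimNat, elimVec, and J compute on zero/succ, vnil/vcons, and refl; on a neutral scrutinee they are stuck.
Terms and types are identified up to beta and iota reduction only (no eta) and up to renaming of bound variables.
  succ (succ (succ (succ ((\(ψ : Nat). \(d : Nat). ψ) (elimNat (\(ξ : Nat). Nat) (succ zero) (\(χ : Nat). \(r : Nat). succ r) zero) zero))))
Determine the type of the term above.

type:
  Nat


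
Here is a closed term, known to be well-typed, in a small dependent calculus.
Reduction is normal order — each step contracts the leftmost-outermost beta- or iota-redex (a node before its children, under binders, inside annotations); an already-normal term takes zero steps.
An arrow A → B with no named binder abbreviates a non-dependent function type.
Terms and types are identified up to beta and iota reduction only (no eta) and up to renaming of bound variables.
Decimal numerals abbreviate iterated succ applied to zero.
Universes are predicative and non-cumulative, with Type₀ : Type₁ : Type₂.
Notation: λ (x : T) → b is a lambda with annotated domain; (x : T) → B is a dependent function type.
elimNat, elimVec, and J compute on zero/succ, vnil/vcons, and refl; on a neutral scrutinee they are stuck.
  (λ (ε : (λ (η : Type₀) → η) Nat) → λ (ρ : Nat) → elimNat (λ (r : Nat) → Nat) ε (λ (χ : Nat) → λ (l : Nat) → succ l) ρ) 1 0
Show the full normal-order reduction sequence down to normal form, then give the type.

normal-order reduction:
  (λ (ε : (λ (η : Type₀) → η) Nat) → λ (ρ : Nat) → elimNat (λ (r : Nat) → Nat) ε (λ (χ : Nat) → λ (l : Nat) → succ l) ρ) 1 0
  ~> (λ (ε : Nat) → elimNat (λ (η : Nat) → Nat) 1 (λ (ρ : Nat) → λ (r : Nat) → succ r) ε) 0
  ~> elimNat (λ (ε : Nat) → Nat) 1 (λ (η : Nat) → λ (ρ : Nat) → succ ρ) 0
  ~> 1
the term's type:
  Nat


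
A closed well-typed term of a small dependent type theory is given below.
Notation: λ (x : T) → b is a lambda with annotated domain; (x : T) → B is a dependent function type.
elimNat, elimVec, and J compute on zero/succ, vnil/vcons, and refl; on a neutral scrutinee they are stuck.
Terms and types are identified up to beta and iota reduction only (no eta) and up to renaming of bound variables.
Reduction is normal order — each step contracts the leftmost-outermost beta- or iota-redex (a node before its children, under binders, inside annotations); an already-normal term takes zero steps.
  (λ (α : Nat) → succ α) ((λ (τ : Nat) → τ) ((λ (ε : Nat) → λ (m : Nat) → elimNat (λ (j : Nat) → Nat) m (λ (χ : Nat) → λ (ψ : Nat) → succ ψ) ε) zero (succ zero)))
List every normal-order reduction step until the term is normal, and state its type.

normal-order reduction:
  (λ (α : Nat) → succ α) ((λ (τ : Nat) → τ) ((λ (ε : Nat) → λ (m : Nat) → elimNat (λ (j : Nat) → Nat) m (λ (χ : Nat) → λ (ψ : Nat) → succ ψ) ε) zero (succ zero)))
  ~> succ ((λ (α : Nat) → α) ((λ (τ : Nat) → λ (ε : Nat) → elimNat (λ (m : Nat) → Nat) ε (λ (j : Nat) → λ (χ : Nat) → succ χ) τ) zero (succ zero)))
  ~> succ ((λ (α : Nat) → λ (τ : Nat) → elimNat (λ (ε : Nat) → Nat) τ (λ (m : Nat) → λ (j : Nat) → succ j) α) zero (succ zero))
  ~> succ ((λ (α : Nat) → elimNat (λ (τ : Nat) → Nat) α (λ (ε : Nat) → λ (m : Nat) → succ m) zero) (succ zero))
  ~> succ (elimNat (λ (α : Nat) → Nat) (succ zero) (λ (τ : Nat) → λ (ε : Nat) → succ ε) zero)
  ~> succ (succ zero)
the term's type:
  Nat


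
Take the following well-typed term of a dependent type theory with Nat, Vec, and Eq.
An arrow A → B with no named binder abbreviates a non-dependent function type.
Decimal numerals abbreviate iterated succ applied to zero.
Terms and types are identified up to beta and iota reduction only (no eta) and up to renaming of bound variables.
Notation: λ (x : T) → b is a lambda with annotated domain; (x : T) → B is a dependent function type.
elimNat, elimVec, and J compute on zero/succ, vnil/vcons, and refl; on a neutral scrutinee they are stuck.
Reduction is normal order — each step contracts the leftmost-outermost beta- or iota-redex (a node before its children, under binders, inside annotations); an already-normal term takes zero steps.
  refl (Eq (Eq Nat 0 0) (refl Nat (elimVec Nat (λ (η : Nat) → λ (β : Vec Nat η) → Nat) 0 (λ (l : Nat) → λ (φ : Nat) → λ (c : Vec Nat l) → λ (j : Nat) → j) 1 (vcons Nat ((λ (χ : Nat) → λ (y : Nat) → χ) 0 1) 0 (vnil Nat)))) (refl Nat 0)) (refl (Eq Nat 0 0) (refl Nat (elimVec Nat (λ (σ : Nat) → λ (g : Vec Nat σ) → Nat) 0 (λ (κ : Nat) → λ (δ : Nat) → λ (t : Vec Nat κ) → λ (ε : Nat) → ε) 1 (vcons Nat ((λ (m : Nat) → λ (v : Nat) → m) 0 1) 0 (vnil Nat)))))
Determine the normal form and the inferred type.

reduced normal form:
  refl (Eq (Eq Nat 0 0) (refl Nat 0) (refl Nat 0)) (refl (Eq Nat 0 0) (refl Nat 0))
inferred type:
  Eq (Eq (Eq Nat 0 0) (refl Nat 0) (refl Nat 0)) (refl (Eq Nat 0 0) (refl Nat 0)) (refl (Eq Nat 0 0) (refl Nat 0))


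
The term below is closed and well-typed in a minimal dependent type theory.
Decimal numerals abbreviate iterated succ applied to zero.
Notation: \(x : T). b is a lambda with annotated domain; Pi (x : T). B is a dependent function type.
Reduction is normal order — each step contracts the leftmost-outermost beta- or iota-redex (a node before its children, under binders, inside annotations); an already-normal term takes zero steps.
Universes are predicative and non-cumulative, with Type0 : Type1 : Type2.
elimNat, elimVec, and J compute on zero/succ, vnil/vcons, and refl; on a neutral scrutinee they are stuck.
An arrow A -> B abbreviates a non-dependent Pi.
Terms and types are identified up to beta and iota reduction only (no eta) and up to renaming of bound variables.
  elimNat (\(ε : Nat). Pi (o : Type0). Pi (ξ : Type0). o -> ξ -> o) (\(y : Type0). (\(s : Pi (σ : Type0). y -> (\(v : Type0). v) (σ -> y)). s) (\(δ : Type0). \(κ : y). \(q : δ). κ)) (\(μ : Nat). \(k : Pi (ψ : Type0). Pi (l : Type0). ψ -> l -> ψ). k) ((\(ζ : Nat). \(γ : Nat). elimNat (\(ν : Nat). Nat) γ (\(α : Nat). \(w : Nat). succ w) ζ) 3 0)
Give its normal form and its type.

normal form:
  \(ε : Type0). \(o : Type0). \(ξ : ε). \(y : o). ξ
the term's type:
  Pi (ε : Type0). Pi (o : Type0). ε -> o -> ε
observation: 23 normal-order steps separate the term from its normal form.


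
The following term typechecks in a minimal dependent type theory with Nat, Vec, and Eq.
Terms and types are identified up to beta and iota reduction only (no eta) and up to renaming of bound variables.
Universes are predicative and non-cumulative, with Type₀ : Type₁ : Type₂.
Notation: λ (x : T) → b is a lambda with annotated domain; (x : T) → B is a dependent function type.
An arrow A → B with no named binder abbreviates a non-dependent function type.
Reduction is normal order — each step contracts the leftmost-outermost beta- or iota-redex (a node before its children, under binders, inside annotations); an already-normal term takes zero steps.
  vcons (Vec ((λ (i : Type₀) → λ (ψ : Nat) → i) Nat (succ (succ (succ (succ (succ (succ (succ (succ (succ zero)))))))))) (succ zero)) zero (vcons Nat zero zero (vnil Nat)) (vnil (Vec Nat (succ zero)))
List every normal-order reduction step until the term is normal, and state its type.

reduction (normal order):
  vcons (Vec ((λ (i : Type₀) → λ (ψ : Nat) → i) Nat (succ (succ (succ (succ (succ (succ (succ (succ (succ zero)))))))))) (succ zero)) zero (vcons Nat zero zero (vnil Nat)) (vnil (Vec Nat (succ zero)))
  ~> vcons (Vec ((λ (i : Nat) → Nat) (succ (succ (succ (succ (succ (succ (succ (succ (succ zero)))))))))) (succ zero)) zero (vcons Nat zero zero (vnil Nat)) (vnil (Vec Nat (succ zero)))
  ~> vcons (Vec Nat (succ zero)) zero (vcons Nat zero zero (vnil Nat)) (vnil (Vec Nat (succ zero)))
the term's type:
  Vec (Vec Nat (succ zero)) (succ zero)


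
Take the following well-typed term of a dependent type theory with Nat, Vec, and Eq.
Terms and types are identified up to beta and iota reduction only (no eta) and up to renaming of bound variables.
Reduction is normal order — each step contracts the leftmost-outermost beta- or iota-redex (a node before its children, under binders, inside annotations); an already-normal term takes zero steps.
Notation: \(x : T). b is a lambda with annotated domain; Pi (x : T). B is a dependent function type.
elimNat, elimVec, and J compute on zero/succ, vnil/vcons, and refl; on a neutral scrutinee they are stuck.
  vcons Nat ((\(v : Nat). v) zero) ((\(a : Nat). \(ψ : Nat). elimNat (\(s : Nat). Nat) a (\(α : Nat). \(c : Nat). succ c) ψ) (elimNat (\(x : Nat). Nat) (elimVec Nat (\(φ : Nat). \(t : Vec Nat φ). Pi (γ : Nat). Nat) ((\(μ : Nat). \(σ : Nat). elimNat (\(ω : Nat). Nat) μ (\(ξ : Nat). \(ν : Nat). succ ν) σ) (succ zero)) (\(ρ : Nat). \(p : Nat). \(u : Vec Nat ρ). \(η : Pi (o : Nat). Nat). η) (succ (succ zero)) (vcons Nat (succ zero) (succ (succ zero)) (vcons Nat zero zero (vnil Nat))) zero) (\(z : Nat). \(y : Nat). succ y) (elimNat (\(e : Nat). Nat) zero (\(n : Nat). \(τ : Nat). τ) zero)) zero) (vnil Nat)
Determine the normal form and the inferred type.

reduced normal form:
  vcons Nat zero (succ zero) (vnil Nat)
inferred type:
  Vec Nat (succ zero)


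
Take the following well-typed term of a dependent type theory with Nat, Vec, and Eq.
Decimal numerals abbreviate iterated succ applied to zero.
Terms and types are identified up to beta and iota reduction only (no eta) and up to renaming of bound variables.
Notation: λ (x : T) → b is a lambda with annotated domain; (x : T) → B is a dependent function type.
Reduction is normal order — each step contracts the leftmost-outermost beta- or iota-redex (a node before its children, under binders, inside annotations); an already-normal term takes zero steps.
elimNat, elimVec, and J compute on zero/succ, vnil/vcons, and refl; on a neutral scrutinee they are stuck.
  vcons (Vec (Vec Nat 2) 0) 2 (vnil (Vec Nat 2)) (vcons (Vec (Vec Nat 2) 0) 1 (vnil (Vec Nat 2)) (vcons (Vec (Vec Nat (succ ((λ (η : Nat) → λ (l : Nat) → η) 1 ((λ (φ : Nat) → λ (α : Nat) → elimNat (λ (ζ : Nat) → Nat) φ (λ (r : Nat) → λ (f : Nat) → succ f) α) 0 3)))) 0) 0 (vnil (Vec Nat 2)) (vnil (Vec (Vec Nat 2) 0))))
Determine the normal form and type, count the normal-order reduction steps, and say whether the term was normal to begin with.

resulting normal form:
  vcons (Vec (Vec Nat 2) 0) 2 (vnil (Vec Nat 2)) (vcons (Vec (Vec Nat 2) 0) 1 (vnil (Vec Nat 2)) (vcons (Vec (Vec Nat 2) 0) 0 (vnil (Vec Nat 2)) (vnil (Vec (Vec Nat 2) 0))))
the term's type:
  Vec (Vec (Vec Nat 2) 0) 3
steps to reach normal form (normal order): 2
already normal: no
first contracted redex: a beta-redex


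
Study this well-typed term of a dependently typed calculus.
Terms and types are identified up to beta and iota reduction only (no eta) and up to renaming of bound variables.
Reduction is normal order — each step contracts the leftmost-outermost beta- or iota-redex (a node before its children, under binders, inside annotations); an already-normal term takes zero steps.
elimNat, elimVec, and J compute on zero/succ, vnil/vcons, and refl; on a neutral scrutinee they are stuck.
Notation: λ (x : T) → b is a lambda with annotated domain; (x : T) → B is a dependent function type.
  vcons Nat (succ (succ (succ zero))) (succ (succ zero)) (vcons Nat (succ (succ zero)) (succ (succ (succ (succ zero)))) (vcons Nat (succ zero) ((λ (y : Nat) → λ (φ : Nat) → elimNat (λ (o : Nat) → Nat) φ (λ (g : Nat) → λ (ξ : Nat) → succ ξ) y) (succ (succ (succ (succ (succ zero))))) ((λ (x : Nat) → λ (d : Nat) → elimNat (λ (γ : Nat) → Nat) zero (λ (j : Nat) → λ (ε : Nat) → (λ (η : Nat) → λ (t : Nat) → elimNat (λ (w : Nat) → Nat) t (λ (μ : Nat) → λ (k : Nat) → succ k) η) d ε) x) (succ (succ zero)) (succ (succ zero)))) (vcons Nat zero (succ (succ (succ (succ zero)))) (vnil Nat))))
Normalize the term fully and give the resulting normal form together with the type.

reduced normal form:
  vcons Nat (succ (succ (succ zero))) (succ (succ zero)) (vcons Nat (succ (succ zero)) (succ (succ (succ (succ zero)))) (vcons Nat (succ zero) (succ (succ (succ (succ (succ (succ (succ (succ (succ zero))))))))) (vcons Nat zero (succ (succ (succ (succ zero)))) (vnil Nat))))
type:
  Vec Nat (succ (succ (succ (succ zero))))


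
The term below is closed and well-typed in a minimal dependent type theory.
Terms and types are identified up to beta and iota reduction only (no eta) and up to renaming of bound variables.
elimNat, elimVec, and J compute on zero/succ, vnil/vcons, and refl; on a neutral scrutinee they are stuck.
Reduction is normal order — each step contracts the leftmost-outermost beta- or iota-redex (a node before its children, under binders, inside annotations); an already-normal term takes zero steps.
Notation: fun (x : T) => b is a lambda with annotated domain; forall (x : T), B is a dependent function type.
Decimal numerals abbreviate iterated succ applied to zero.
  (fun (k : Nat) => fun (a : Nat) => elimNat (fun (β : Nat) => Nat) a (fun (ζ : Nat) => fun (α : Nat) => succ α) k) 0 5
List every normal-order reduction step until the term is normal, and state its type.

reduction (normal order):
  (fun (k : Nat) => fun (a : Nat) => elimNat (fun (β : Nat) => Nat) a (fun (ζ : Nat) => fun (α : Nat) => succ α) k) 0 5
  ~> (fun (k : Nat) => elimNat (fun (a : Nat) => Nat) k (fun (β : Nat) => fun (ζ : Nat) => succ ζ) 0) 5
  ~> elimNat (fun (k : Nat) => Nat) 5 (fun (a : Nat) => fun (β : Nat) => succ β) 0
  ~> 5
the term's type:
  Nat


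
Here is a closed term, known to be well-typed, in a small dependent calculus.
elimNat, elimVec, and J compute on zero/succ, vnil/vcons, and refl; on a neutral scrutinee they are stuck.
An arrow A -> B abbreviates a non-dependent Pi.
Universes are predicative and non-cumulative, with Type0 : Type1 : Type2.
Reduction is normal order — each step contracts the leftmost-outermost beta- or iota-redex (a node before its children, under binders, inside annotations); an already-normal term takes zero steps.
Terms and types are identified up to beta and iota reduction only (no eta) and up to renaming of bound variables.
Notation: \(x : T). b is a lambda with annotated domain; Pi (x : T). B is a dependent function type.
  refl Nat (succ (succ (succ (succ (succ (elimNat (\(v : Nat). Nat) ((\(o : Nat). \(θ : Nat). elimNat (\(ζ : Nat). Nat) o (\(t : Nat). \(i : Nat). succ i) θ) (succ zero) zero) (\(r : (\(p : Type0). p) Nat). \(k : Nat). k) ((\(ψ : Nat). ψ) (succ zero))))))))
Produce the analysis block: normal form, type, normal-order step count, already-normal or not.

reduced normal form:
  refl Nat (succ (succ (succ (succ (succ (succ zero))))))
inferred type:
  Eq Nat (succ (succ (succ (succ (succ (succ zero)))))) (succ (succ (succ (succ (succ (succ zero))))))
reduction steps (normal order): 9
term was already normal: no
first contracted redex: a beta-redex


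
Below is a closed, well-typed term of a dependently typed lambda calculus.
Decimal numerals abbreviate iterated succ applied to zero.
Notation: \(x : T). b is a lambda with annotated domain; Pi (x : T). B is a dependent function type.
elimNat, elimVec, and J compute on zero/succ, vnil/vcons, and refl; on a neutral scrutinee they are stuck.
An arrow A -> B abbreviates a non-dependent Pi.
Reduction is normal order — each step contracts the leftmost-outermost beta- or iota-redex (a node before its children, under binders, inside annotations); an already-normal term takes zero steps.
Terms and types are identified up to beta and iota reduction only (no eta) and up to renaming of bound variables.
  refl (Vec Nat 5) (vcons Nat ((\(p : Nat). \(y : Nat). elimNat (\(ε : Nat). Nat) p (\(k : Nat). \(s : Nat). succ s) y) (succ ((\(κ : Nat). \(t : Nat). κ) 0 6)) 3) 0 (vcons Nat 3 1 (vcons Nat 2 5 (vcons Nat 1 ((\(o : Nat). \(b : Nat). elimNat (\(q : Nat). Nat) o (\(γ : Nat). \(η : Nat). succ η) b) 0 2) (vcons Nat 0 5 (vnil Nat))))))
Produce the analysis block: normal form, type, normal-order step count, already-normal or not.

resulting normal form:
  refl (Vec Nat 5) (vcons Nat 4 0 (vcons Nat 3 1 (vcons Nat 2 5 (vcons Nat 1 2 (vcons Nat 0 5 (vnil Nat))))))
type:
  Eq (Vec Nat 5) (vcons Nat 4 0 (vcons Nat 3 1 (vcons Nat 2 5 (vcons Nat 1 2 (vcons Nat 0 5 (vnil Nat)))))) (vcons Nat 4 0 (vcons Nat 3 1 (vcons Nat 2 5 (vcons Nat 1 2 (vcons Nat 0 5 (vnil Nat))))))
normal-order step count: 23
started in normal form: no
first contracted redex: a beta-redex


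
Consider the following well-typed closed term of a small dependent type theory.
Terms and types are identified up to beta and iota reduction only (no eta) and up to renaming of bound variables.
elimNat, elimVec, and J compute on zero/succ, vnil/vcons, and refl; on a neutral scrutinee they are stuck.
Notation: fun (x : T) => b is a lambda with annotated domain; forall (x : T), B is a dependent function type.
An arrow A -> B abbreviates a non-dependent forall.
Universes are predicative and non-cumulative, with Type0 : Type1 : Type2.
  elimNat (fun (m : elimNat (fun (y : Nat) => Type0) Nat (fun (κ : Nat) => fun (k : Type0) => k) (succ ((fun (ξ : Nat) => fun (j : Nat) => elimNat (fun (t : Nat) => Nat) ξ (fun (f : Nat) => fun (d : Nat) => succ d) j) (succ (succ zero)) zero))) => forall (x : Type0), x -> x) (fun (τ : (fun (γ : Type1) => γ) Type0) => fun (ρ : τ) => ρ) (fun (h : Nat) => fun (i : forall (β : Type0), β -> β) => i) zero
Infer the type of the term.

the term's type:
  forall (m : Type0), m -> m


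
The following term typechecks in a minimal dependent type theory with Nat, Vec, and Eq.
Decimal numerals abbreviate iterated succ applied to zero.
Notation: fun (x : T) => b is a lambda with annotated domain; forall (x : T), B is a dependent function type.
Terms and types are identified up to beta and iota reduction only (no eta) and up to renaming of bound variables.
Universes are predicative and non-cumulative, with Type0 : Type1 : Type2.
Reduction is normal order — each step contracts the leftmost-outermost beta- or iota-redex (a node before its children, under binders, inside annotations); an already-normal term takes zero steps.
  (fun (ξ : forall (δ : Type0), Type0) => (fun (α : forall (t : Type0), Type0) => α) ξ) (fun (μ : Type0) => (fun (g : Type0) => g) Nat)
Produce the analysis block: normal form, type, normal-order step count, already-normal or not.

reduced normal form:
  fun (ξ : Type0) => Nat
the term's type:
  forall (ξ : Type0), Type0
normal-order step count: 3
already normal: no
first redex: a beta-redex


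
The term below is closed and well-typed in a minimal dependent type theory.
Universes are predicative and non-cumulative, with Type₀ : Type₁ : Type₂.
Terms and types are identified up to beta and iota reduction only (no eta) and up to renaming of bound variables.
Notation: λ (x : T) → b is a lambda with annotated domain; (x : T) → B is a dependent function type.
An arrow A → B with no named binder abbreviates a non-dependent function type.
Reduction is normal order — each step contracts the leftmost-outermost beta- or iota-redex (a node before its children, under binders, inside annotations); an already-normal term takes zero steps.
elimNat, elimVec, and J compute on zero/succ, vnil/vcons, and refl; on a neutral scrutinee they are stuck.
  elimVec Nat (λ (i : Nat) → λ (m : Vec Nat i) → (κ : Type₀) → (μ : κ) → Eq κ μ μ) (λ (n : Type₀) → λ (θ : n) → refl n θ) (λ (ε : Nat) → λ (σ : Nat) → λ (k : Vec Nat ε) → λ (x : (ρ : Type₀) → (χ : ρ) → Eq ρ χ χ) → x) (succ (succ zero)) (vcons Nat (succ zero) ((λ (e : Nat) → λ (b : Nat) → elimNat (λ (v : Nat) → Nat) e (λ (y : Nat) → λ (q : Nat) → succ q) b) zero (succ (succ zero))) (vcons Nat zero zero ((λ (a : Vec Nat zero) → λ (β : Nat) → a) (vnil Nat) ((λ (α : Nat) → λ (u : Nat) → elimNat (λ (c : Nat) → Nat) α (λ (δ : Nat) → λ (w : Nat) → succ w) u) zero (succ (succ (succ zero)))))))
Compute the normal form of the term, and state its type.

reduced normal form:
  λ (i : Type₀) → λ (m : i) → refl i m
the term's type:
  (i : Type₀) → (m : i) → Eq i m m
observation: reduction starts at an elimVec iota-redex, and 13 normal-order steps reach the normal form.


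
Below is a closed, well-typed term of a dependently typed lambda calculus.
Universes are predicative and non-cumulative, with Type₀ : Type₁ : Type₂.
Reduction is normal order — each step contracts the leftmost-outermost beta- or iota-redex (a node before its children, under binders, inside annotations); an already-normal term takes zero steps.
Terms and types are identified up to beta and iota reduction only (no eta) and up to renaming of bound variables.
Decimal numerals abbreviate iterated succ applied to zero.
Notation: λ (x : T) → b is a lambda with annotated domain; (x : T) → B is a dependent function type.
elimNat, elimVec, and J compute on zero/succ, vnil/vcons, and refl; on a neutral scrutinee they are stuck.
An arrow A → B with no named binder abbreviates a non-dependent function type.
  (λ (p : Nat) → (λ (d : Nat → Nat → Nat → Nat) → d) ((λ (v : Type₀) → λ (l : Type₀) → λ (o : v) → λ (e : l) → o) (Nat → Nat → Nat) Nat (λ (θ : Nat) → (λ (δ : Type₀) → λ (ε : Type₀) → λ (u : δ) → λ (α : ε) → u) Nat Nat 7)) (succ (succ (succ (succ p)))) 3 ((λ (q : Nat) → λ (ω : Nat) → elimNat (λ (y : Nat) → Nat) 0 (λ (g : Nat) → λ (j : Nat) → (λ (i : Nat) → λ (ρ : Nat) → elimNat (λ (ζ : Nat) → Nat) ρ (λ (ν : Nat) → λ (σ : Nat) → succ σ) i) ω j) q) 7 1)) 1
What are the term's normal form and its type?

resulting normal form:
  7
the term's type:
  Nat


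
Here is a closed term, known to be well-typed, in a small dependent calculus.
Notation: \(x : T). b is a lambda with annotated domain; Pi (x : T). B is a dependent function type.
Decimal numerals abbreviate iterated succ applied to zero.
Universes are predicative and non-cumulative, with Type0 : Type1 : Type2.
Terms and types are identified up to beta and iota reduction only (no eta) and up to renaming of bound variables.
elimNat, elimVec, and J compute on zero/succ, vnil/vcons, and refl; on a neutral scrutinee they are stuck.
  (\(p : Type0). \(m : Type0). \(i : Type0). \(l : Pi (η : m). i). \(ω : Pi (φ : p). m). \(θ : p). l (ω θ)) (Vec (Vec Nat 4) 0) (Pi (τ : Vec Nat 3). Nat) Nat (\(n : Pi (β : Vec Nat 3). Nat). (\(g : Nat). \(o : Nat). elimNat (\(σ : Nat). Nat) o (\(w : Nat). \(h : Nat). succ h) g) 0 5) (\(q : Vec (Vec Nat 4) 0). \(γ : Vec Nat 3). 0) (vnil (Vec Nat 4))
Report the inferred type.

type:
  Nat
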